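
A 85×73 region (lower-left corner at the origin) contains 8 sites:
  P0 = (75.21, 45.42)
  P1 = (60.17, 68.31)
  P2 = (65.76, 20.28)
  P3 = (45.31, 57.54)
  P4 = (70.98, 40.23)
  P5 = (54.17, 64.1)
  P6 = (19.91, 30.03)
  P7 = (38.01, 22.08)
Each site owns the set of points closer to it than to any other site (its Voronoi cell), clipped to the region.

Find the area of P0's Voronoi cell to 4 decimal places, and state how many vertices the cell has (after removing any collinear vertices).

1. box [0,85]×[0,73]: [(0, 0) (85, 0) (85, 73) (0, 73)]
2. ⊥bis P0·P1 via (67.69,56.865): [(0, 12.3889) (0, 0) (85, 0) (85, 68.2386)]  |A|=3426.6707
3. ⊥bis P0·P2 via (70.485,32.85): [(45.4582, 42.2575) (85, 27.3939) (85, 68.2386)]  |A|=807.5379
4. ⊥bis P0·P3 via (60.26,51.48): [(60.538, 52.1657) (55.0588, 38.6486) (85, 27.3939) (85, 68.2386)]  |A|=732.7651
5. ⊥bis P0·P4 via (73.095,42.825): [(61.145, 52.5646) (85, 33.1221) (85, 68.2386)]  |A|=418.8524
6. ⊥bis P0·P5 via (64.69,54.76): [(64.9752, 55.0812) (62.0709, 51.81) (85, 33.1221) (85, 68.2386)]  |A|=416.2422
7. ⊥bis P0·P6 via (47.56,37.725): [(64.9752, 55.0812) (62.0709, 51.81) (85, 33.1221) (85, 68.2386)]  |A|=416.2422
8. ⊥bis P0·P7 via (56.61,33.75): [(64.9752, 55.0812) (62.0709, 51.81) (85, 33.1221) (85, 68.2386)]  |A|=416.2422
9. canonical 4-gon: [(64.9752, 55.0812) (62.0709, 51.81) (85, 33.1221) (85, 68.2386)]
10. shoelace: 416.2422

Area of P0's cell: 416.2422 (4 vertices)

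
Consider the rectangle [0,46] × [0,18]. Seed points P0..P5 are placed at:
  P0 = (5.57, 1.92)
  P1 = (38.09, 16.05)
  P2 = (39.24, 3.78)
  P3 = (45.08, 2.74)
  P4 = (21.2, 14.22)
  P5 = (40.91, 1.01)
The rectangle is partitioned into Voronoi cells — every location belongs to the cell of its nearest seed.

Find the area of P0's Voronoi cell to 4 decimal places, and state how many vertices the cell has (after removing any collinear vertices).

1. box [0,46]×[0,18]: [(0, 0) (46, 0) (46, 18) (0, 18)]
2. ⊥bis P0·P1 via (21.83,8.985): [(0, 0) (25.734, 0) (17.913, 18) (0, 18)]  |A|=392.8227
3. ⊥bis P0·P2 via (22.405,2.85): [(0, 0) (22.5624, 0) (22.1005, 8.3625) (17.913, 18) (0, 18)]  |A|=379.5616
4. ⊥bis P0·P3 via (25.325,2.33): [(0, 0) (22.5624, 0) (22.1005, 8.3625) (17.913, 18) (0, 18)]  |A|=379.5616
5. ⊥bis P0·P4 via (13.385,8.07): [(0, 0) (19.7357, 0) (5.5706, 18) (0, 18)]  |A|=227.7565
6. ⊥bis P0·P5 via (23.24,1.465): [(0, 0) (19.7357, 0) (5.5706, 18) (0, 18)]  |A|=227.7565
7. canonical 4-gon: [(0, 0) (19.7357, 0) (5.5706, 18) (0, 18)]
8. shoelace: 227.7565

Area of P0's cell: 227.7565 (4 vertices)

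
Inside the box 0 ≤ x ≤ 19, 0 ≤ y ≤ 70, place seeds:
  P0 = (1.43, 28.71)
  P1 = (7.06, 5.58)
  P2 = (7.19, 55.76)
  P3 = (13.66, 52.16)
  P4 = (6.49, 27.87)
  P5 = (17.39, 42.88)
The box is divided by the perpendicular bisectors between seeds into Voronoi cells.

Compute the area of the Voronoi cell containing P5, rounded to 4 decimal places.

Area of P5's cell: 152.5900

1. box [0,19]×[0,70]: [(0, 0) (19, 0) (19, 70) (0, 70)]
2. ⊥bis P5·P0 via (9.41,35.795): [(0, 46.3937) (19, 24.9936) (19, 70) (0, 70)]  |A|=651.821
3. ⊥bis P5·P1 via (12.225,24.23): [(0, 46.3937) (19, 24.9936) (19, 70) (0, 70)]  |A|=651.821
4. ⊥bis P5·P2 via (12.29,49.32): [(3.5483, 42.3972) (19, 24.9936) (19, 54.6338)]  |A|=228.9966
5. ⊥bis P5·P3 via (15.525,47.52): [(4.3403, 43.0244) (3.5483, 42.3972) (19, 24.9936) (19, 48.9167)]  |A|=187.0913
6. ⊥bis P5·P4 via (11.94,35.375): [(4.3403, 43.0244) (3.5483, 42.3972) (5.8681, 39.7843) (19, 30.2482) (19, 48.9167)]  |A|=152.59
7. canonical 5-gon: [(4.3403, 43.0244) (3.5483, 42.3972) (5.8681, 39.7843) (19, 30.2482) (19, 48.9167)]
8. shoelace: 152.59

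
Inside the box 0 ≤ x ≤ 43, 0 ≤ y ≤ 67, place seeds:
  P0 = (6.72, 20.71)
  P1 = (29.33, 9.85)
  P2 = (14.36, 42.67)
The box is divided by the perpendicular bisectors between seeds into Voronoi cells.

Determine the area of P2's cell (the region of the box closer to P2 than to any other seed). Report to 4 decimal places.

1. box [0,43]×[0,67]: [(0, 0) (43, 0) (43, 67) (0, 67)]
2. ⊥bis P2·P0 via (10.54,31.69): [(0, 35.3569) (43, 20.397) (43, 67) (0, 67)]  |A|=1682.2908
3. ⊥bis P2·P1 via (21.845,26.26): [(0, 35.3569) (23.7068, 27.1092) (43, 35.9093) (43, 67) (0, 67)]  |A|=1532.6496
4. canonical 5-gon: [(0, 35.3569) (23.7068, 27.1092) (43, 35.9093) (43, 67) (0, 67)]
5. shoelace: 1532.6496

Area of P2's cell: 1532.6496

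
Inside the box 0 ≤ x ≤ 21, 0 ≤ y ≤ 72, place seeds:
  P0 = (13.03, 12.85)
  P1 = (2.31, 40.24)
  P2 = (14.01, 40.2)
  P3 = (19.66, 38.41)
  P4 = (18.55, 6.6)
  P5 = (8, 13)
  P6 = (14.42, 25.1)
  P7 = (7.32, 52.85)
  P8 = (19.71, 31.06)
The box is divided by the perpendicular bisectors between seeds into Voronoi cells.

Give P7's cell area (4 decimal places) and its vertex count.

Area of P7's cell: 505.8390 (6 vertices)

1. box [0,21]×[0,72]: [(0, 0) (21, 0) (21, 72) (0, 72)]
2. ⊥bis P7·P0 via (10.175,32.85): [(0, 31.3975) (21, 34.3953) (21, 72) (0, 72)]  |A|=821.1757
3. ⊥bis P7·P1 via (4.815,46.545): [(0, 48.458) (21, 40.1146) (21, 72) (0, 72)]  |A|=581.9871
4. ⊥bis P7·P2 via (10.665,46.525): [(0, 48.458) (8.1771, 45.2092) (21, 51.9907) (21, 72) (0, 72)]  |A|=505.8441
5. ⊥bis P7·P3 via (13.49,45.63): [(0, 48.458) (8.1771, 45.2092) (20.8246, 51.898) (21, 52.0478) (21, 72) (0, 72)]  |A|=505.839
6. ⊥bis P7·P4 via (12.935,29.725): [(0, 48.458) (8.1771, 45.2092) (20.8246, 51.898) (21, 52.0478) (21, 72) (0, 72)]  |A|=505.839
7. ⊥bis P7·P5 via (7.66,32.925): [(0, 48.458) (8.1771, 45.2092) (20.8246, 51.898) (21, 52.0478) (21, 72) (0, 72)]  |A|=505.839
8. ⊥bis P7·P6 via (10.87,38.975): [(0, 48.458) (8.1771, 45.2092) (20.8246, 51.898) (21, 52.0478) (21, 72) (0, 72)]  |A|=505.839
9. ⊥bis P7·P8 via (13.515,41.955): [(0, 48.458) (8.1771, 45.2092) (20.8246, 51.898) (21, 52.0478) (21, 72) (0, 72)]  |A|=505.839
10. canonical 6-gon: [(0, 48.458) (8.1771, 45.2092) (20.8246, 51.898) (21, 52.0478) (21, 72) (0, 72)]
11. shoelace: 505.839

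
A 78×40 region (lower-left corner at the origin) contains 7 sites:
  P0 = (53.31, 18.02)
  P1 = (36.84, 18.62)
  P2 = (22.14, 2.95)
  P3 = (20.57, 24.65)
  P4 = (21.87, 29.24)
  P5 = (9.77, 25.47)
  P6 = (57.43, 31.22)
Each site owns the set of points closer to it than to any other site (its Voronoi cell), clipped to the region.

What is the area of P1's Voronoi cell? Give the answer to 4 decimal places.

1. box [0,78]×[0,40]: [(0, 0) (78, 0) (78, 40) (0, 40)]
2. ⊥bis P1·P0 via (45.075,18.32): [(0, 0) (44.4076, 0) (45.8648, 40) (0, 40)]  |A|=1805.4481
3. ⊥bis P1·P2 via (29.49,10.785): [(0, 38.4495) (40.9867, 0) (44.4076, 0) (45.8648, 40) (0, 40)]  |A|=1017.4894
4. ⊥bis P1·P3 via (28.705,21.635): [(25.9237, 14.1305) (40.9867, 0) (44.4076, 0) (45.8648, 40) (35.5115, 40)]  |A|=538.0613
5. ⊥bis P1·P4 via (29.355,23.93): [(29.775, 24.522) (25.9237, 14.1305) (40.9867, 0) (44.4076, 0) (45.8648, 40) (40.7554, 40)]  |A|=497.4788
6. ⊥bis P1·P5 via (23.305,22.045): [(29.775, 24.522) (25.9237, 14.1305) (40.9867, 0) (44.4076, 0) (45.8648, 40) (40.7554, 40)]  |A|=497.4788
7. ⊥bis P1·P6 via (47.135,24.92): [(39.226, 37.8443) (29.775, 24.522) (25.9237, 14.1305) (40.9867, 0) (44.4076, 0) (45.4177, 27.7263)]  |A|=451.7124
8. canonical 6-gon: [(39.226, 37.8443) (29.775, 24.522) (25.9237, 14.1305) (40.9867, 0) (44.4076, 0) (45.4177, 27.7263)]
9. shoelace: 451.7124

Area of P1's cell: 451.7124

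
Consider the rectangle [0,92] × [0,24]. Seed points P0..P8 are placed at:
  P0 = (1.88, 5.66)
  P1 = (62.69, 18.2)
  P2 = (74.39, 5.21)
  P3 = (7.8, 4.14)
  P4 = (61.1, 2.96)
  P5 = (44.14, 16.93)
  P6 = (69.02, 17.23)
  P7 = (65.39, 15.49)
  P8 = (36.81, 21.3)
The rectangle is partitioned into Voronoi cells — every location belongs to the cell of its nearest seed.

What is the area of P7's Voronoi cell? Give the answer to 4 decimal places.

Area of P7's cell: 64.5945

1. box [0,92]×[0,24]: [(0, 0) (92, 0) (92, 24) (0, 24)]
2. ⊥bis P7·P0 via (33.635,10.575): [(35.2718, 0) (92, 0) (92, 24) (31.5571, 24)]  |A|=1406.0534
3. ⊥bis P7·P1 via (64.04,16.845): [(47.1326, 0) (92, 0) (92, 24) (71.2215, 24)]  |A|=787.7507
4. ⊥bis P7·P2 via (69.89,10.35): [(47.1326, 0) (58.068, 0) (85.4813, 24) (71.2215, 24)]  |A|=302.3427
5. ⊥bis P7·P3 via (36.595,9.815): [(47.1326, 0) (58.068, 0) (85.4813, 24) (71.2215, 24)]  |A|=302.3427
6. ⊥bis P7·P4 via (63.245,9.225): [(58.1445, 10.9713) (67.0981, 7.9058) (85.4813, 24) (71.2215, 24)]  |A|=193.1214
7. ⊥bis P7·P5 via (54.765,16.21): [(58.1445, 10.9713) (67.0981, 7.9058) (85.4813, 24) (71.2215, 24)]  |A|=193.1214
8. ⊥bis P7·P6 via (67.205,16.36): [(66.0247, 18.8224) (58.1445, 10.9713) (67.0981, 7.9058) (70.0279, 10.4708)]  |A|=64.5945
9. ⊥bis P7·P8 via (51.1,18.395): [(66.0247, 18.8224) (58.1445, 10.9713) (67.0981, 7.9058) (70.0279, 10.4708)]  |A|=64.5945
10. canonical 4-gon: [(66.0247, 18.8224) (58.1445, 10.9713) (67.0981, 7.9058) (70.0279, 10.4708)]
11. shoelace: 64.5945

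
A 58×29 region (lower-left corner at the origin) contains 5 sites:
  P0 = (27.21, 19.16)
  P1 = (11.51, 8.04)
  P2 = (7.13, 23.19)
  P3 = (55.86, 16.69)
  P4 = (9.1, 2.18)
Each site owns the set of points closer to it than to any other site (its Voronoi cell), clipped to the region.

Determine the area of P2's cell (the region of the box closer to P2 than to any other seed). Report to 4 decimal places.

Area of P2's cell: 238.4600

1. box [0,58]×[0,29]: [(0, 0) (58, 0) (58, 29) (0, 29)]
2. ⊥bis P2·P0 via (17.17,21.175): [(0, 0) (12.9202, 0) (18.7405, 29) (0, 29)]  |A|=459.08
3. ⊥bis P2·P1 via (9.32,15.615): [(0, 12.9205) (16.4689, 17.6818) (18.7405, 29) (0, 29)]  |A|=238.46
4. ⊥bis P2·P3 via (31.495,19.94): [(0, 12.9205) (16.4689, 17.6818) (18.7405, 29) (0, 29)]  |A|=238.46
5. ⊥bis P2·P4 via (8.115,12.685): [(0, 12.9205) (16.4689, 17.6818) (18.7405, 29) (0, 29)]  |A|=238.46
6. canonical 4-gon: [(0, 12.9205) (16.4689, 17.6818) (18.7405, 29) (0, 29)]
7. shoelace: 238.46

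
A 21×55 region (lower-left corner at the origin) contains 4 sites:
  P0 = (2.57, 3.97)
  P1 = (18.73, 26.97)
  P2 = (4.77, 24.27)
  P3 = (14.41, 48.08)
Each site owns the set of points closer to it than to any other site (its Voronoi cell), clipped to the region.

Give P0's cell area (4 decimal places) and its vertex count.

1. box [0,21]×[0,55]: [(0, 0) (21, 0) (21, 55) (0, 55)]
2. ⊥bis P0·P1 via (10.65,15.47): [(0, 22.9528) (0, 0) (21, 0) (21, 8.198)]  |A|=327.0832
3. ⊥bis P0·P2 via (3.67,14.12): [(14.1948, 12.9794) (0, 14.5177) (0, 0) (21, 0) (21, 8.198)]  |A|=267.2162
4. ⊥bis P0·P3 via (8.49,26.025): [(14.1948, 12.9794) (0, 14.5177) (0, 0) (21, 0) (21, 8.198)]  |A|=267.2162
5. canonical 5-gon: [(14.1948, 12.9794) (0, 14.5177) (0, 0) (21, 0) (21, 8.198)]
6. shoelace: 267.2162

Area of P0's cell: 267.2162 (5 vertices)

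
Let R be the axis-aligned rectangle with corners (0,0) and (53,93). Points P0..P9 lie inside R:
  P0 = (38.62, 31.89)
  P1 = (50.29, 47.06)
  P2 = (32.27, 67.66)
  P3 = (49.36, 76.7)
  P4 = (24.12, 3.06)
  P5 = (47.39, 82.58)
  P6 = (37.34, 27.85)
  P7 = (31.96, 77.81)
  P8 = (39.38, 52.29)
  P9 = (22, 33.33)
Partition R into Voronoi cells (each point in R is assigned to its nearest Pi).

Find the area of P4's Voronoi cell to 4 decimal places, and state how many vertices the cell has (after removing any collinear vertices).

Area of P4's cell: 745.6124 (5 vertices)

1. box [0,53]×[0,93]: [(0, 0) (53, 0) (53, 93) (0, 93)]
2. ⊥bis P4·P0 via (31.37,17.475): [(0, 33.2525) (0, 0) (53, 0) (53, 6.5962)]  |A|=1055.991
3. ⊥bis P4·P1 via (37.205,25.06): [(0, 33.2525) (0, 0) (53, 0) (53, 6.5962)]  |A|=1055.991
4. ⊥bis P4·P2 via (28.195,35.36): [(0, 33.2525) (0, 0) (53, 0) (53, 6.5962)]  |A|=1055.991
5. ⊥bis P4·P3 via (36.74,39.88): [(0, 33.2525) (0, 0) (53, 0) (53, 6.5962)]  |A|=1055.991
6. ⊥bis P4·P5 via (35.755,42.82): [(0, 33.2525) (0, 0) (53, 0) (53, 6.5962)]  |A|=1055.991
7. ⊥bis P4·P6 via (30.73,15.455): [(0, 31.8427) (0, 0) (53, 0) (53, 3.5789)]  |A|=938.6709
8. ⊥bis P4·P7 via (28.04,40.435): [(0, 31.8427) (0, 0) (53, 0) (53, 3.5789)]  |A|=938.6709
9. ⊥bis P4·P8 via (31.75,27.675): [(0, 31.8427) (0, 0) (53, 0) (53, 3.5789)]  |A|=938.6709
10. ⊥bis P4·P9 via (23.06,18.195): [(25.2981, 18.3517) (0, 16.58) (0, 0) (53, 0) (53, 3.5789)]  |A|=745.6124
11. canonical 5-gon: [(25.2981, 18.3517) (0, 16.58) (0, 0) (53, 0) (53, 3.5789)]
12. shoelace: 745.6124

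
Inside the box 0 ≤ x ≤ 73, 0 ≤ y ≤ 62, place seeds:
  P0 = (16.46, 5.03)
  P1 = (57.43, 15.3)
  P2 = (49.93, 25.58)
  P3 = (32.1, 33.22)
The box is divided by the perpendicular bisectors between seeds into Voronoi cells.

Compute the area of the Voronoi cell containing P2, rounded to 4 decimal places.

1. box [0,73]×[0,62]: [(0, 0) (73, 0) (73, 62) (0, 62)]
2. ⊥bis P2·P0 via (33.195,15.305): [(42.592, 0) (73, 0) (73, 62) (4.5251, 62)]  |A|=3065.3704
3. ⊥bis P2·P1 via (53.68,20.44): [(37.3549, 8.5297) (73, 34.5353) (73, 62) (4.5251, 62)]  |A|=2320.1779
4. ⊥bis P2·P3 via (41.015,29.4): [(34.2436, 13.5971) (37.3549, 8.5297) (73, 34.5353) (73, 62) (54.9838, 62)]  |A|=1099.0039
5. canonical 5-gon: [(34.2436, 13.5971) (37.3549, 8.5297) (73, 34.5353) (73, 62) (54.9838, 62)]
6. shoelace: 1099.0039

Area of P2's cell: 1099.0039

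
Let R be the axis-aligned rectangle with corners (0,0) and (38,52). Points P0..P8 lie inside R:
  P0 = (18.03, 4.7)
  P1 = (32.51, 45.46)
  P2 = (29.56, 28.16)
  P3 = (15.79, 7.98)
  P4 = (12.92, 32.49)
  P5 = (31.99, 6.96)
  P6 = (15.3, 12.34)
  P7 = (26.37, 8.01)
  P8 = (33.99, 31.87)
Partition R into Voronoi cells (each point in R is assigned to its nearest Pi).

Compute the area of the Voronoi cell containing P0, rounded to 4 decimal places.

1. box [0,38]×[0,52]: [(0, 0) (38, 0) (38, 52) (0, 52)]
2. ⊥bis P0·P1 via (25.27,25.08): [(0, 34.0572) (0, 0) (38, 0) (38, 20.5577)]  |A|=1037.6819
3. ⊥bis P0·P2 via (23.795,16.43): [(0, 28.1246) (0, 0) (38, 0) (38, 9.4486)]  |A|=713.8916
4. ⊥bis P0·P3 via (16.91,6.34): [(28.3829, 14.1752) (7.6264, 0) (38, 0) (38, 9.4486)]  |A|=260.7091
5. ⊥bis P0·P4 via (15.475,18.595): [(28.3829, 14.1752) (7.6264, 0) (38, 0) (38, 9.4486)]  |A|=260.7091
6. ⊥bis P0·P5 via (25.01,5.83): [(24.1293, 11.2702) (7.6264, 0) (25.9538, 0)]  |A|=103.277
7. ⊥bis P0·P6 via (16.665,8.52): [(24.142, 11.1917) (23.8743, 11.0961) (7.6264, 0) (25.9538, 0)]  |A|=103.2659
8. ⊥bis P0·P7 via (22.2,6.355): [(21.0766, 9.1855) (7.6264, 0) (24.7222, 0)]  |A|=78.5165
9. ⊥bis P0·P8 via (26.01,18.285): [(21.0766, 9.1855) (7.6264, 0) (24.7222, 0)]  |A|=78.5165
10. canonical 3-gon: [(21.0766, 9.1855) (7.6264, 0) (24.7222, 0)]
11. shoelace: 78.5165

Area of P0's cell: 78.5165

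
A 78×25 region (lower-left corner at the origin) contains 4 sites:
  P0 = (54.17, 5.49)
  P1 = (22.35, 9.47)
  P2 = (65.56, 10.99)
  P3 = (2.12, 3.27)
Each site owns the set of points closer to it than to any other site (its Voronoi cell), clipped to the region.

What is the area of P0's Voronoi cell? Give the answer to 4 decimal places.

1. box [0,78]×[0,25]: [(0, 0) (78, 0) (78, 25) (0, 25)]
2. ⊥bis P0·P1 via (38.26,7.48): [(37.3244, 0) (78, 0) (78, 25) (40.4514, 25)]  |A|=977.8026
3. ⊥bis P0·P2 via (59.865,8.24): [(37.3244, 0) (63.8439, 0) (51.7719, 25) (40.4514, 25)]  |A|=473.0009
4. ⊥bis P0·P3 via (28.145,4.38): [(37.3244, 0) (63.8439, 0) (51.7719, 25) (40.4514, 25)]  |A|=473.0009
5. canonical 4-gon: [(37.3244, 0) (63.8439, 0) (51.7719, 25) (40.4514, 25)]
6. shoelace: 473.0009

Area of P0's cell: 473.0009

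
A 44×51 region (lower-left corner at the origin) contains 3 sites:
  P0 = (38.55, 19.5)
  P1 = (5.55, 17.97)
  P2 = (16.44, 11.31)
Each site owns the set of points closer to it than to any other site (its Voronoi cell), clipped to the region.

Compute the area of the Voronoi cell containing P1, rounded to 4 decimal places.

1. box [0,44]×[0,51]: [(0, 0) (44, 0) (44, 51) (0, 51)]
2. ⊥bis P1·P0 via (22.05,18.735): [(0, 0) (22.9186, 0) (20.5541, 51) (0, 51)]  |A|=1108.5538
3. ⊥bis P1·P2 via (10.995,14.64): [(0, 0) (2.0416, 0) (21.4475, 31.7312) (20.5541, 51) (0, 51)]  |A|=777.3279
4. canonical 5-gon: [(0, 0) (2.0416, 0) (21.4475, 31.7312) (20.5541, 51) (0, 51)]
5. shoelace: 777.3279

Area of P1's cell: 777.3279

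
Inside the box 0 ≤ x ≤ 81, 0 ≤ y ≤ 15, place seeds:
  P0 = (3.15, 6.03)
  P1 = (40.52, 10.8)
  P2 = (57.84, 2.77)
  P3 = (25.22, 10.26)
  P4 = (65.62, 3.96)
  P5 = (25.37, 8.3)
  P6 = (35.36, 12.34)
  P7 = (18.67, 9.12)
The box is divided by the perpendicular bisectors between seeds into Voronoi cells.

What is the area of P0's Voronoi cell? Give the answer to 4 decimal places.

Area of P0's cell: 163.8740

1. box [0,81]×[0,15]: [(0, 0) (81, 0) (81, 15) (0, 15)]
2. ⊥bis P0·P1 via (21.835,8.415): [(0, 0) (22.9091, 0) (20.9945, 15) (0, 15)]  |A|=329.2769
3. ⊥bis P0·P2 via (30.495,4.4): [(0, 0) (22.9091, 0) (20.9945, 15) (0, 15)]  |A|=329.2769
4. ⊥bis P0·P3 via (14.185,8.145): [(0, 0) (15.7461, 0) (12.8712, 15) (0, 15)]  |A|=214.6293
5. ⊥bis P0·P4 via (34.385,4.995): [(0, 0) (15.7461, 0) (12.8712, 15) (0, 15)]  |A|=214.6293
6. ⊥bis P0·P5 via (14.26,7.165): [(0, 0) (14.992, 0) (14.1312, 8.4256) (12.8712, 15) (0, 15)]  |A|=211.4524
7. ⊥bis P0·P6 via (19.255,9.185): [(0, 0) (14.992, 0) (14.1312, 8.4256) (12.8712, 15) (0, 15)]  |A|=211.4524
8. ⊥bis P0·P7 via (10.91,7.575): [(0, 0) (12.4182, 0) (9.4317, 15) (0, 15)]  |A|=163.874
9. canonical 4-gon: [(0, 0) (12.4182, 0) (9.4317, 15) (0, 15)]
10. shoelace: 163.874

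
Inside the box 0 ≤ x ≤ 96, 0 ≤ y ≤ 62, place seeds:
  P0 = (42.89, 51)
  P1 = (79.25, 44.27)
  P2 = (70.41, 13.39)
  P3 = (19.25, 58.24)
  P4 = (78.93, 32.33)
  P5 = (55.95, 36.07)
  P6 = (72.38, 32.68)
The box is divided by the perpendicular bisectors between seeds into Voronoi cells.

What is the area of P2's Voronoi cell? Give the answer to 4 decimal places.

1. box [0,96]×[0,62]: [(0, 0) (96, 0) (96, 62) (0, 62)]
2. ⊥bis P2·P0 via (56.65,32.195): [(12.6509, 0) (96, 0) (96, 60.9882)]  |A|=2541.6541
3. ⊥bis P2·P1 via (74.83,28.83): [(58.4569, 33.5171) (12.6509, 0) (96, 0) (96, 22.7697)]  |A|=1824.2328
4. ⊥bis P2·P3 via (44.83,35.815): [(58.4569, 33.5171) (14.8305, 1.5948) (13.4324, 0) (96, 0) (96, 22.7697)]  |A|=1823.6097
5. ⊥bis P2·P4 via (74.67,22.86): [(55.61, 31.434) (14.8305, 1.5948) (13.4324, 0) (96, 0) (96, 13.2649)]  |A|=1577.258
6. ⊥bis P2·P5 via (63.18,24.73): [(66.2135, 26.6641) (24.3919, 0) (96, 0) (96, 13.2649)]  |A|=1152.2392
7. ⊥bis P2·P6 via (71.395,23.035): [(75.1286, 22.6537) (62.0227, 23.9921) (24.3919, 0) (96, 0) (96, 13.2649)]  |A|=1131.9257
8. canonical 5-gon: [(75.1286, 22.6537) (62.0227, 23.9921) (24.3919, 0) (96, 0) (96, 13.2649)]
9. shoelace: 1131.9257

Area of P2's cell: 1131.9257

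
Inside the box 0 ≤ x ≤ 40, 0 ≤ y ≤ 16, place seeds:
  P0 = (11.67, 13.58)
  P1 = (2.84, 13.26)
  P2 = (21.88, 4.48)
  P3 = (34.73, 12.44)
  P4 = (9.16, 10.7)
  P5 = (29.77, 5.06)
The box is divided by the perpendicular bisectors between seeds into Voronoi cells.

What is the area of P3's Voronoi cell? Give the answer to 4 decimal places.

Area of P3's cell: 112.7599

1. box [0,40]×[0,16]: [(0, 0) (40, 0) (40, 16) (0, 16)]
2. ⊥bis P3·P0 via (23.2,13.01): [(22.5568, 0) (40, 0) (40, 16) (23.3478, 16)]  |A|=272.7628
3. ⊥bis P3·P1 via (18.785,12.85): [(22.5568, 0) (40, 0) (40, 16) (23.3478, 16)]  |A|=272.7628
4. ⊥bis P3·P2 via (28.305,8.46): [(33.5456, 0) (40, 0) (40, 16) (23.6343, 16)]  |A|=182.5608
5. ⊥bis P3·P4 via (21.945,11.57): [(33.5456, 0) (40, 0) (40, 16) (23.6343, 16)]  |A|=182.5608
6. ⊥bis P3·P5 via (32.25,8.75): [(25.1833, 13.4994) (40, 3.5413) (40, 16) (23.6343, 16)]  |A|=112.7599
7. canonical 4-gon: [(25.1833, 13.4994) (40, 3.5413) (40, 16) (23.6343, 16)]
8. shoelace: 112.7599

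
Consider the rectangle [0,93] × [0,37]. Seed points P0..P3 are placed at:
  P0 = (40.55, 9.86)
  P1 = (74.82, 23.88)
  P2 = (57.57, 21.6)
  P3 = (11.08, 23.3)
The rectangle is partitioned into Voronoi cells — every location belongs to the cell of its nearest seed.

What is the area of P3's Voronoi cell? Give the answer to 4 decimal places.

Area of P3's cell: 987.4660

1. box [0,93]×[0,37]: [(0, 0) (93, 0) (93, 37) (0, 37)]
2. ⊥bis P3·P0 via (25.815,16.58): [(0, 0) (18.2536, 0) (35.1277, 37) (0, 37)]  |A|=987.5533
3. ⊥bis P3·P1 via (42.95,23.59): [(0, 0) (18.2536, 0) (35.1277, 37) (0, 37)]  |A|=987.5533
4. ⊥bis P3·P2 via (34.325,22.45): [(0, 0) (18.2536, 0) (34.8335, 36.3548) (34.857, 37) (0, 37)]  |A|=987.466
5. canonical 5-gon: [(0, 0) (18.2536, 0) (34.8335, 36.3548) (34.857, 37) (0, 37)]
6. shoelace: 987.466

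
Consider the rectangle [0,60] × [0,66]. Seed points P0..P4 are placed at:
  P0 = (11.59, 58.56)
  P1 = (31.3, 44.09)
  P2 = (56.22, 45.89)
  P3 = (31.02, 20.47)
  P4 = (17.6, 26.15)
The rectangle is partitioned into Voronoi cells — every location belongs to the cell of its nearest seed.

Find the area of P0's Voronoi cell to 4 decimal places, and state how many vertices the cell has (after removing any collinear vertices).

Area of P0's cell: 576.3260 (4 vertices)

1. box [0,60]×[0,66]: [(0, 0) (60, 0) (60, 66) (0, 66)]
2. ⊥bis P0·P1 via (21.445,51.325): [(0, 22.1142) (32.2186, 66) (0, 66)]  |A|=706.9698
3. ⊥bis P0·P2 via (33.905,52.225): [(0, 22.1142) (32.2186, 66) (0, 66)]  |A|=706.9698
4. ⊥bis P0·P3 via (21.305,39.515): [(0, 28.6472) (7.6677, 32.5585) (32.2186, 66) (0, 66)]  |A|=681.9234
5. ⊥bis P0·P4 via (14.595,42.355): [(0, 39.6486) (14.9014, 42.4118) (32.2186, 66) (0, 66)]  |A|=576.326
6. canonical 4-gon: [(0, 39.6486) (14.9014, 42.4118) (32.2186, 66) (0, 66)]
7. shoelace: 576.326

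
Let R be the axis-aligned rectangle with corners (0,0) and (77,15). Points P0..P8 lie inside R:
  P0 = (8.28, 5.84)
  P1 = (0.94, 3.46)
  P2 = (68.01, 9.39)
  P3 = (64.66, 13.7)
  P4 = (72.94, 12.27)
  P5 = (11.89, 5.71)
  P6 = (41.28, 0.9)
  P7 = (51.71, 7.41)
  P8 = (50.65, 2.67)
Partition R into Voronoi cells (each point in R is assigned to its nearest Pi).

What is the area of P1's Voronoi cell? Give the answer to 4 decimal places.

Area of P1's cell: 55.2883

1. box [0,77]×[0,15]: [(0, 0) (77, 0) (77, 15) (0, 15)]
2. ⊥bis P1·P0 via (4.61,4.65): [(0, 0) (6.1178, 0) (1.254, 15) (0, 15)]  |A|=55.2883
3. ⊥bis P1·P2 via (34.475,6.425): [(0, 0) (6.1178, 0) (1.254, 15) (0, 15)]  |A|=55.2883
4. ⊥bis P1·P3 via (32.8,8.58): [(0, 0) (6.1178, 0) (1.254, 15) (0, 15)]  |A|=55.2883
5. ⊥bis P1·P4 via (36.94,7.865): [(0, 0) (6.1178, 0) (1.254, 15) (0, 15)]  |A|=55.2883
6. ⊥bis P1·P5 via (6.415,4.585): [(0, 0) (6.1178, 0) (1.254, 15) (0, 15)]  |A|=55.2883
7. ⊥bis P1·P6 via (21.11,2.18): [(0, 0) (6.1178, 0) (1.254, 15) (0, 15)]  |A|=55.2883
8. ⊥bis P1·P7 via (26.325,5.435): [(0, 0) (6.1178, 0) (1.254, 15) (0, 15)]  |A|=55.2883
9. ⊥bis P1·P8 via (25.795,3.065): [(0, 0) (6.1178, 0) (1.254, 15) (0, 15)]  |A|=55.2883
10. canonical 4-gon: [(0, 0) (6.1178, 0) (1.254, 15) (0, 15)]
11. shoelace: 55.2883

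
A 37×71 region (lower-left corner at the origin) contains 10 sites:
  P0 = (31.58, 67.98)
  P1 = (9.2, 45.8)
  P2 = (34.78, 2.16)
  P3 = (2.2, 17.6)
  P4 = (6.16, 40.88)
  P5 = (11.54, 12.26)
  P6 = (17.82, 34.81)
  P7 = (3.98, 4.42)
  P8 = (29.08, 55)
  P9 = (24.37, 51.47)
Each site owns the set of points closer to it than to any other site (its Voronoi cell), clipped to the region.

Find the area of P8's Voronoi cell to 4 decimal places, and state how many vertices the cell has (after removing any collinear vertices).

Area of P8's cell: 187.2969 (3 vertices)

1. box [0,37]×[0,71]: [(0, 0) (37, 0) (37, 71) (0, 71)]
2. ⊥bis P8·P0 via (30.33,61.49): [(0, 67.3317) (0, 0) (37, 0) (37, 60.2053)]  |A|=2359.4347
3. ⊥bis P8·P1 via (19.14,50.4): [(12.4106, 64.9413) (37, 11.8069) (37, 60.2053)]  |A|=595.0445
4. ⊥bis P8·P2 via (31.93,28.58): [(12.4106, 64.9413) (29.3658, 28.3034) (37, 29.1269) (37, 60.2053)]  |A|=528.9321
5. ⊥bis P8·P3 via (15.64,36.3): [(12.4106, 64.9413) (29.3658, 28.3034) (37, 29.1269) (37, 60.2053)]  |A|=528.9321
6. ⊥bis P8·P4 via (17.62,47.94): [(12.4106, 64.9413) (28.3047, 30.5963) (29.6953, 28.3389) (37, 29.1269) (37, 60.2053)]  |A|=528.5354
7. ⊥bis P8·P5 via (20.31,33.63): [(12.4106, 64.9413) (28.3047, 30.5963) (28.5085, 30.2654) (32.4728, 28.6385) (37, 29.1269) (37, 60.2053)]  |A|=525.6823
8. ⊥bis P8·P6 via (23.45,44.905): [(12.4106, 64.9413) (21.0682, 46.2333) (37, 37.3481) (37, 60.2053)]  |A|=391.5859
9. ⊥bis P8·P7 via (16.53,29.71): [(12.4106, 64.9413) (21.0682, 46.2333) (37, 37.3481) (37, 60.2053)]  |A|=391.5859
10. ⊥bis P8·P9 via (26.725,53.235): [(18.8862, 63.6941) (37, 39.5253) (37, 60.2053)]  |A|=187.2969
11. canonical 3-gon: [(18.8862, 63.6941) (37, 39.5253) (37, 60.2053)]
12. shoelace: 187.2969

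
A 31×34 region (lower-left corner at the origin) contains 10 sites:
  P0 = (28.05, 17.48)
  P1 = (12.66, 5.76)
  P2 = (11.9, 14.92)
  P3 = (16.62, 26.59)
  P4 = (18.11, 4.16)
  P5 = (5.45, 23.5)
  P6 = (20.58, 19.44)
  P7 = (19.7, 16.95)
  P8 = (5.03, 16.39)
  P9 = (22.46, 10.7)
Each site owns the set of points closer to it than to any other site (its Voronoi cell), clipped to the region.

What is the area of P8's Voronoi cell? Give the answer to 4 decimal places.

Area of P8's cell: 102.4129

1. box [0,31]×[0,34]: [(0, 0) (31, 0) (31, 34) (0, 34)]
2. ⊥bis P8·P0 via (16.54,16.935): [(0, 0) (17.3419, 0) (15.732, 34) (0, 34)]  |A|=562.2554
3. ⊥bis P8·P1 via (8.845,11.075): [(0, 4.7262) (16.5554, 16.6094) (15.732, 34) (0, 34)]  |A|=379.114
4. ⊥bis P8·P2 via (8.465,15.655): [(0, 4.7262) (7.2382, 9.9217) (12.3903, 34) (0, 34)]  |A|=255.1143
5. ⊥bis P8·P3 via (10.825,21.49): [(0, 33.7902) (0, 4.7262) (7.2382, 9.9217) (9.9309, 22.5059)]  |A|=182.8646
6. ⊥bis P8·P4 via (11.57,10.275): [(0, 33.7902) (0, 4.7262) (7.2382, 9.9217) (9.9309, 22.5059)]  |A|=182.8646
7. ⊥bis P8·P5 via (5.24,19.945): [(0, 20.2545) (0, 4.7262) (7.2382, 9.9217) (9.3312, 19.7033)]  |A|=102.4129
8. ⊥bis P8·P6 via (12.805,17.915): [(0, 20.2545) (0, 4.7262) (7.2382, 9.9217) (9.3312, 19.7033)]  |A|=102.4129
9. ⊥bis P8·P7 via (12.365,16.67): [(0, 20.2545) (0, 4.7262) (7.2382, 9.9217) (9.3312, 19.7033)]  |A|=102.4129
10. ⊥bis P8·P9 via (13.745,13.545): [(0, 20.2545) (0, 4.7262) (7.2382, 9.9217) (9.3312, 19.7033)]  |A|=102.4129
11. canonical 4-gon: [(0, 20.2545) (0, 4.7262) (7.2382, 9.9217) (9.3312, 19.7033)]
12. shoelace: 102.4129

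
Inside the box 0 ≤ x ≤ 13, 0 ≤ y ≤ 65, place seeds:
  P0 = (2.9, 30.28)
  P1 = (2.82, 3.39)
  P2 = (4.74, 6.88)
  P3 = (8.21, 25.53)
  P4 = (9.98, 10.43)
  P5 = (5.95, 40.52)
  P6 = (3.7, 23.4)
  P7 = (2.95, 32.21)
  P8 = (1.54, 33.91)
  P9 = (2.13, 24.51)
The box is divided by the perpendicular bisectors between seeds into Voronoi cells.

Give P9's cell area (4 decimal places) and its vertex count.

1. box [0,13]×[0,65]: [(0, 0) (13, 0) (13, 65) (0, 65)]
2. ⊥bis P9·P0 via (2.515,27.395): [(0, 27.7306) (0, 0) (13, 0) (13, 25.9958)]  |A|=349.2217
3. ⊥bis P9·P1 via (2.475,13.95): [(0, 27.7306) (0, 13.8691) (13, 14.2939) (13, 25.9958)]  |A|=166.1622
4. ⊥bis P9·P2 via (3.435,15.695): [(0, 27.7306) (0, 15.1865) (13, 17.111) (13, 25.9958)]  |A|=139.2879
5. ⊥bis P9·P3 via (5.17,25.02): [(4.8232, 27.087) (0, 27.7306) (0, 15.1865) (6.6544, 16.1716)]  |A|=67.4715
6. ⊥bis P9·P4 via (6.055,17.47): [(6.404, 17.6646) (4.8232, 27.087) (0, 27.7306) (0, 15.1865) (2.6675, 15.5814)]  |A|=64.4214
7. ⊥bis P9·P5 via (4.04,32.515): [(6.404, 17.6646) (4.8232, 27.087) (0, 27.7306) (0, 15.1865) (2.6675, 15.5814)]  |A|=64.4214
8. ⊥bis P9·P6 via (2.915,23.955): [(4.8819, 26.7371) (4.8232, 27.087) (0, 27.7306) (0, 19.832)]  |A|=20.1053
9. ⊥bis P9·P7 via (2.54,28.36): [(4.8819, 26.7371) (4.8232, 27.087) (0, 27.7306) (0, 19.832)]  |A|=20.1053
10. ⊥bis P9·P8 via (1.835,29.21): [(4.8819, 26.7371) (4.8232, 27.087) (0, 27.7306) (0, 19.832)]  |A|=20.1053
11. canonical 4-gon: [(4.8819, 26.7371) (4.8232, 27.087) (0, 27.7306) (0, 19.832)]
12. shoelace: 20.1053

Area of P9's cell: 20.1053 (4 vertices)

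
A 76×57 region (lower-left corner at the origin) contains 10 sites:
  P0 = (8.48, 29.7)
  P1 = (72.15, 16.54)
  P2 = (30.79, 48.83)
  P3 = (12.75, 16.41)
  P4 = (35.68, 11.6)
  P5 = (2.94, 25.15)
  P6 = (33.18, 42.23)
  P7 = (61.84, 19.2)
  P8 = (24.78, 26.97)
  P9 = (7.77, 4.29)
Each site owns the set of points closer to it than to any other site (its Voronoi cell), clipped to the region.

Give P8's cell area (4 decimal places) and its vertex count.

1. box [0,76]×[0,57]: [(0, 0) (76, 0) (76, 57) (0, 57)]
2. ⊥bis P8·P0 via (16.63,28.335): [(11.8843, 0) (76, 0) (76, 57) (21.4309, 57)]  |A|=3382.5148
3. ⊥bis P8·P1 via (48.465,21.755): [(11.8843, 0) (43.675, 0) (56.2253, 57) (21.4309, 57)]  |A|=1897.6719
4. ⊥bis P8·P2 via (27.785,37.9): [(18.6525, 40.4108) (11.8843, 0) (43.675, 0) (50.6365, 31.6174)]  |A|=1178.576
5. ⊥bis P8·P3 via (18.765,21.69): [(18.6525, 40.4108) (16.0375, 24.7972) (37.8046, 0) (43.675, 0) (50.6365, 31.6174)]  |A|=857.2007
6. ⊥bis P8·P4 via (30.23,19.285): [(48.4626, 32.2151) (18.6525, 40.4108) (16.0375, 24.7972) (24.465, 15.1966)]  |A|=430.3452
7. ⊥bis P8·P5 via (13.86,26.06): [(48.4626, 32.2151) (18.6525, 40.4108) (16.0375, 24.7972) (24.465, 15.1966)]  |A|=430.3452
8. ⊥bis P8·P6 via (28.98,34.6): [(41.8421, 27.52) (18.6332, 40.2955) (16.0375, 24.7972) (24.465, 15.1966)]  |A|=331.7726
9. ⊥bis P8·P7 via (43.31,23.085): [(41.8421, 27.52) (18.6332, 40.2955) (16.0375, 24.7972) (24.465, 15.1966)]  |A|=331.7726
10. ⊥bis P8·P9 via (16.275,15.63): [(41.8421, 27.52) (18.6332, 40.2955) (16.0375, 24.7972) (24.465, 15.1966)]  |A|=331.7726
11. canonical 4-gon: [(41.8421, 27.52) (18.6332, 40.2955) (16.0375, 24.7972) (24.465, 15.1966)]
12. shoelace: 331.7726

Area of P8's cell: 331.7726 (4 vertices)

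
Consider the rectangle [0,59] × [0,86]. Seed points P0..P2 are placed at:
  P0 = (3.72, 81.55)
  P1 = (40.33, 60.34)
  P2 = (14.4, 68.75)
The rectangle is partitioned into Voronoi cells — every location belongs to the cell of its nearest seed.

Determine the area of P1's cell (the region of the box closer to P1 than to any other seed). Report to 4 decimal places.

Area of P1's cell: 3321.5601

1. box [0,59]×[0,86]: [(0, 0) (59, 0) (59, 86) (0, 86)]
2. ⊥bis P1·P0 via (22.025,70.945): [(0, 32.9283) (0, 0) (59, 0) (59, 86) (30.7471, 86)]  |A|=4258.0985
3. ⊥bis P1·P2 via (27.365,64.545): [(6.4308, 0) (59, 0) (59, 86) (34.3236, 86)]  |A|=3321.5601
4. canonical 4-gon: [(6.4308, 0) (59, 0) (59, 86) (34.3236, 86)]
5. shoelace: 3321.5601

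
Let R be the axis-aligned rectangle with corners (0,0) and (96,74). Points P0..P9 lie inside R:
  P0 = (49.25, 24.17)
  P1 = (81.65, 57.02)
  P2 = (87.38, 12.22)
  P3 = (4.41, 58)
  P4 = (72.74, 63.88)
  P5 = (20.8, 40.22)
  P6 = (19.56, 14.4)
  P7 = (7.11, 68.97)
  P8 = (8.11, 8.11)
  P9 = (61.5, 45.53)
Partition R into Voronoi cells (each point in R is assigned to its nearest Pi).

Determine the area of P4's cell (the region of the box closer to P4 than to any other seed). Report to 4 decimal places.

Area of P4's cell: 555.9189

1. box [0,96]×[0,74]: [(0, 0) (96, 0) (96, 74) (0, 74)]
2. ⊥bis P4·P0 via (60.995,44.025): [(96, 23.3182) (96, 74) (10.3221, 74)]  |A|=2171.1564
3. ⊥bis P4·P1 via (77.195,60.45): [(63.4369, 42.5805) (87.6274, 74) (10.3221, 74)]  |A|=1214.4473
4. ⊥bis P4·P2 via (80.06,38.05): [(63.4369, 42.5805) (87.6274, 74) (10.3221, 74)]  |A|=1214.4473
5. ⊥bis P4·P3 via (38.575,60.94): [(38.9062, 57.0914) (63.4369, 42.5805) (87.6274, 74) (37.4511, 74)]  |A|=985.0897
6. ⊥bis P4·P5 via (46.77,52.05): [(37.6095, 72.1597) (46.527, 52.5834) (63.4369, 42.5805) (87.6274, 74) (37.4511, 74)]  |A|=930.5957
7. ⊥bis P4·P6 via (46.15,39.14): [(37.6095, 72.1597) (46.527, 52.5834) (63.4369, 42.5805) (87.6274, 74) (37.4511, 74)]  |A|=930.5957
8. ⊥bis P4·P7 via (39.925,66.425): [(39.9682, 66.9818) (46.527, 52.5834) (63.4369, 42.5805) (87.6274, 74) (40.5125, 74)]  |A|=918.0928
9. ⊥bis P4·P8 via (40.425,35.995): [(39.9682, 66.9818) (46.527, 52.5834) (63.4369, 42.5805) (87.6274, 74) (40.5125, 74)]  |A|=918.0928
10. ⊥bis P4·P9 via (67.12,54.705): [(40.2906, 71.1389) (70.9606, 52.3525) (87.6274, 74) (40.5125, 74)]  |A|=555.9189
11. canonical 4-gon: [(40.2906, 71.1389) (70.9606, 52.3525) (87.6274, 74) (40.5125, 74)]
12. shoelace: 555.9189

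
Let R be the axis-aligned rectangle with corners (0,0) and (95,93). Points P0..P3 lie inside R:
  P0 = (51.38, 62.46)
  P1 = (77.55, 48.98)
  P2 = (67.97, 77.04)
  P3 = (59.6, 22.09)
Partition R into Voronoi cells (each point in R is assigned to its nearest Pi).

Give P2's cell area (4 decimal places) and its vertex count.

Area of P2's cell: 1199.2701 (4 vertices)

1. box [0,95]×[0,93]: [(0, 0) (95, 0) (95, 93) (0, 93)]
2. ⊥bis P2·P0 via (59.675,69.75): [(95, 29.5551) (95, 93) (39.2419, 93)]  |A|=1768.7835
3. ⊥bis P2·P1 via (72.76,63.01): [(67.2513, 61.1293) (95, 70.603) (95, 93) (39.2419, 93)]  |A|=1199.2701
4. ⊥bis P2·P3 via (63.785,49.565): [(67.2513, 61.1293) (95, 70.603) (95, 93) (39.2419, 93)]  |A|=1199.2701
5. canonical 4-gon: [(67.2513, 61.1293) (95, 70.603) (95, 93) (39.2419, 93)]
6. shoelace: 1199.2701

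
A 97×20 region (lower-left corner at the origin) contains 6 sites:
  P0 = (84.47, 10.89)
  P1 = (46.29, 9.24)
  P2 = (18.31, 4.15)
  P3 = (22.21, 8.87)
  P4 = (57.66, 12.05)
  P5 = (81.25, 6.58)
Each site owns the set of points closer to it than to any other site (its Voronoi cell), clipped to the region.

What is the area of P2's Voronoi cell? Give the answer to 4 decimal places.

1. box [0,97]×[0,20]: [(0, 0) (97, 0) (97, 20) (0, 20)]
2. ⊥bis P2·P0 via (51.39,7.52): [(0, 0) (52.1561, 0) (50.1186, 20) (0, 20)]  |A|=1022.747
3. ⊥bis P2·P1 via (32.3,6.695): [(0, 0) (33.5179, 0) (29.8796, 20) (0, 20)]  |A|=633.9754
4. ⊥bis P2·P3 via (20.26,6.51): [(0, 0) (28.1388, 0) (3.9336, 20) (0, 20)]  |A|=320.7241
5. ⊥bis P2·P4 via (37.985,8.1): [(0, 0) (28.1388, 0) (3.9336, 20) (0, 20)]  |A|=320.7241
6. ⊥bis P2·P5 via (49.78,5.365): [(0, 0) (28.1388, 0) (3.9336, 20) (0, 20)]  |A|=320.7241
7. canonical 4-gon: [(0, 0) (28.1388, 0) (3.9336, 20) (0, 20)]
8. shoelace: 320.7241

Area of P2's cell: 320.7241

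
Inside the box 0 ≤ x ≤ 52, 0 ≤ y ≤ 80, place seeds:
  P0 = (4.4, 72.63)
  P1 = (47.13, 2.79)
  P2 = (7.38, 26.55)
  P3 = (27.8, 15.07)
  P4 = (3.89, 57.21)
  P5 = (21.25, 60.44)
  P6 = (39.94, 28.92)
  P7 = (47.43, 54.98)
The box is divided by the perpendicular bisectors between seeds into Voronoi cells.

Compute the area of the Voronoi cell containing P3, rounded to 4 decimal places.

1. box [0,52]×[0,80]: [(0, 0) (52, 0) (52, 80) (0, 80)]
2. ⊥bis P3·P0 via (16.1,43.85): [(0, 37.3048) (0, 0) (52, 0) (52, 58.4445)]  |A|=2489.4828
3. ⊥bis P3·P1 via (37.465,8.93): [(0, 37.3048) (0, 0) (31.7919, 0) (52, 31.8096) (52, 58.4445)]  |A|=2168.0775
4. ⊥bis P3·P2 via (17.59,20.81): [(34.8218, 51.461) (5.8907, 0) (31.7919, 0) (52, 31.8096) (52, 58.4445)]  |A|=1366.9946
5. ⊥bis P3·P4 via (15.845,36.14): [(31.0626, 44.7744) (5.8907, 0) (31.7919, 0) (52, 31.8096) (52, 56.6541)]  |A|=1303.9459
6. ⊥bis P3·P5 via (24.525,37.755): [(27.3453, 38.1622) (5.8907, 0) (31.7919, 0) (52, 31.8096) (52, 41.7215)]  |A|=1072.7253
7. ⊥bis P3·P6 via (33.87,21.995): [(23.4105, 31.1631) (5.8907, 0) (31.7919, 0) (41.5104, 15.2979)]  |A|=619.1198
8. ⊥bis P3·P7 via (37.615,35.025): [(23.4105, 31.1631) (5.8907, 0) (31.7919, 0) (41.5104, 15.2979)]  |A|=619.1198
9. canonical 4-gon: [(23.4105, 31.1631) (5.8907, 0) (31.7919, 0) (41.5104, 15.2979)]
10. shoelace: 619.1198

Area of P3's cell: 619.1198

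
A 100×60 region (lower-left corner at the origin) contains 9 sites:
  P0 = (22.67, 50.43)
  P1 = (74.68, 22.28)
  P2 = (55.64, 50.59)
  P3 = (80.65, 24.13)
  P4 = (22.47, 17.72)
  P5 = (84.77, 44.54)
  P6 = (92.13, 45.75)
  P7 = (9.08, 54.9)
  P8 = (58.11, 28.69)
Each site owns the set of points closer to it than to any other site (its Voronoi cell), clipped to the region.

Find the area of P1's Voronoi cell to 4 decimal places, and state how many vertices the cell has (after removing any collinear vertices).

Area of P1's cell: 570.4272 (4 vertices)

1. box [0,100]×[0,60]: [(0, 0) (100, 0) (100, 60) (0, 60)]
2. ⊥bis P1·P0 via (48.675,36.355): [(28.9981, 0) (100, 0) (100, 60) (61.4727, 60)]  |A|=3285.8756
3. ⊥bis P1·P2 via (65.16,36.435): [(39.3077, 19.0479) (28.9981, 0) (100, 0) (100, 59.8668)]  |A|=2492.9457
4. ⊥bis P1·P3 via (77.665,23.205): [(72.1156, 41.113) (39.3077, 19.0479) (28.9981, 0) (84.8558, 0)]  |A|=1346.9601
5. ⊥bis P1·P4 via (48.575,20): [(72.1156, 41.113) (48.1394, 24.9877) (50.3218, 0) (84.8558, 0)]  |A|=1027.0511
6. ⊥bis P1·P5 via (79.725,33.41): [(73.6492, 36.164) (68.3372, 38.5718) (48.1394, 24.9877) (50.3218, 0) (84.8558, 0)]  |A|=1015.7529
7. ⊥bis P1·P6 via (83.405,34.015): [(73.6492, 36.164) (68.3372, 38.5718) (48.1394, 24.9877) (50.3218, 0) (84.8558, 0)]  |A|=1015.7529
8. ⊥bis P1·P7 via (41.88,38.59): [(73.6492, 36.164) (68.3372, 38.5718) (48.1394, 24.9877) (50.3218, 0) (84.8558, 0)]  |A|=1015.7529
9. ⊥bis P1·P8 via (66.395,25.485): [(73.6492, 36.164) (70.992, 37.3685) (56.5363, 0) (84.8558, 0)]  |A|=570.4272
10. canonical 4-gon: [(73.6492, 36.164) (70.992, 37.3685) (56.5363, 0) (84.8558, 0)]
11. shoelace: 570.4272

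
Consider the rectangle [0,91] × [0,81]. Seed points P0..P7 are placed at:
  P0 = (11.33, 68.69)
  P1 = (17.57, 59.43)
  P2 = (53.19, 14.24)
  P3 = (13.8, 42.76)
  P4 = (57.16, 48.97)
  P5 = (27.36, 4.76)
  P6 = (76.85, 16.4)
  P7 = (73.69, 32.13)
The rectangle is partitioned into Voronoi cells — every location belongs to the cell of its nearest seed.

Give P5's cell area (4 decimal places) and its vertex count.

1. box [0,91]×[0,81]: [(0, 0) (91, 0) (91, 81) (0, 81)]
2. ⊥bis P5·P0 via (19.345,36.725): [(0, 31.8744) (0, 0) (91, 0) (91, 54.692)]  |A|=3938.7697
3. ⊥bis P5·P1 via (22.465,32.095): [(0, 28.0721) (0, 0) (91, 0) (91, 44.3679)]  |A|=3296.0182
4. ⊥bis P5·P2 via (40.275,9.5): [(31.3954, 33.6942) (0, 28.0721) (0, 0) (43.7616, 0)]  |A|=1177.9236
5. ⊥bis P5·P3 via (20.58,23.76): [(33.3667, 28.3228) (0, 16.4162) (0, 0) (43.7616, 0)]  |A|=893.6044
6. ⊥bis P5·P4 via (42.26,26.865): [(33.3667, 28.3228) (0, 16.4162) (0, 0) (43.7616, 0)]  |A|=893.6044
7. ⊥bis P5·P6 via (52.105,10.58): [(33.3667, 28.3228) (0, 16.4162) (0, 0) (43.7616, 0)]  |A|=893.6044
8. ⊥bis P5·P7 via (50.525,18.445): [(33.3667, 28.3228) (0, 16.4162) (0, 0) (43.7616, 0)]  |A|=893.6044
9. canonical 4-gon: [(33.3667, 28.3228) (0, 16.4162) (0, 0) (43.7616, 0)]
10. shoelace: 893.6044

Area of P5's cell: 893.6044 (4 vertices)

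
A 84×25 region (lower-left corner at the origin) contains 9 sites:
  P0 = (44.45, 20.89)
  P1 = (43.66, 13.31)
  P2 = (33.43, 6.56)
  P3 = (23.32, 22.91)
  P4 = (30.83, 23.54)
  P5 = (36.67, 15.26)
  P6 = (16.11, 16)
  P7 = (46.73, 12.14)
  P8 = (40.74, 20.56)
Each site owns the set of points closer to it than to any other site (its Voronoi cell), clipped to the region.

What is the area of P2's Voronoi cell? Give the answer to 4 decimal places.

1. box [0,84]×[0,25]: [(0, 0) (84, 0) (84, 25) (0, 25)]
2. ⊥bis P2·P0 via (38.94,13.725): [(0, 0) (56.7875, 0) (24.2784, 25) (0, 25)]  |A|=1013.3236
3. ⊥bis P2·P1 via (38.545,9.935): [(0, 0) (45.1004, 0) (33.0614, 18.2458) (24.2784, 25) (0, 25)]  |A|=906.7032
4. ⊥bis P2·P3 via (28.375,14.735): [(4.5454, 0) (45.1004, 0) (33.3486, 17.8104)]  |A|=361.1504
5. ⊥bis P2·P4 via (32.13,15.05): [(27.8162, 14.3895) (4.5454, 0) (45.1004, 0) (34.891, 15.4728)]  |A|=352.0457
6. ⊥bis P2·P5 via (35.05,10.91): [(27.0234, 13.8992) (4.5454, 0) (45.1004, 0) (38.8307, 9.502)]  |A|=324.1534
7. ⊥bis P2·P6 via (24.77,11.28): [(27.0234, 13.8992) (25.7778, 13.129) (18.622, 0) (45.1004, 0) (38.8307, 9.502)]  |A|=231.7474
8. ⊥bis P2·P7 via (40.08,9.35): [(27.0234, 13.8992) (25.7778, 13.129) (18.622, 0) (44.0028, 0) (42.0863, 4.568) (38.8307, 9.502)]  |A|=229.2406
9. ⊥bis P2·P8 via (37.085,13.56): [(27.0234, 13.8992) (25.7778, 13.129) (18.622, 0) (44.0028, 0) (42.0863, 4.568) (38.8307, 9.502)]  |A|=229.2406
10. canonical 6-gon: [(27.0234, 13.8992) (25.7778, 13.129) (18.622, 0) (44.0028, 0) (42.0863, 4.568) (38.8307, 9.502)]
11. shoelace: 229.2406

Area of P2's cell: 229.2406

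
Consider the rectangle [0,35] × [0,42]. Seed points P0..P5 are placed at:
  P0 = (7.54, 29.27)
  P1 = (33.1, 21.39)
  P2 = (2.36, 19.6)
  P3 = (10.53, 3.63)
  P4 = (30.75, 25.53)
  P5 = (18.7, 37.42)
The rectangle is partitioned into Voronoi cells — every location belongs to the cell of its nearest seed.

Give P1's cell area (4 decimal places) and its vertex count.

1. box [0,35]×[0,42]: [(0, 0) (35, 0) (35, 42) (0, 42)]
2. ⊥bis P1·P0 via (20.32,25.33): [(12.5109, 0) (35, 0) (35, 42) (25.4593, 42)]  |A|=672.6264
3. ⊥bis P1·P2 via (17.73,20.495): [(17.9047, 17.4955) (18.9234, 0) (35, 0) (35, 42) (25.4593, 42)]  |A|=616.5313
4. ⊥bis P1·P3 via (21.815,12.51): [(17.9047, 17.4955) (17.9057, 17.4781) (31.6589, 0) (35, 0) (35, 42) (25.4593, 42)]  |A|=505.2351
5. ⊥bis P1·P4 via (31.925,23.46): [(18.9804, 16.1122) (31.6589, 0) (35, 0) (35, 25.2055)]  |A|=228.8062
6. ⊥bis P1·P5 via (25.9,29.405): [(18.9804, 16.1122) (31.6589, 0) (35, 0) (35, 25.2055)]  |A|=228.8062
7. canonical 4-gon: [(18.9804, 16.1122) (31.6589, 0) (35, 0) (35, 25.2055)]
8. shoelace: 228.8062

Area of P1's cell: 228.8062 (4 vertices)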